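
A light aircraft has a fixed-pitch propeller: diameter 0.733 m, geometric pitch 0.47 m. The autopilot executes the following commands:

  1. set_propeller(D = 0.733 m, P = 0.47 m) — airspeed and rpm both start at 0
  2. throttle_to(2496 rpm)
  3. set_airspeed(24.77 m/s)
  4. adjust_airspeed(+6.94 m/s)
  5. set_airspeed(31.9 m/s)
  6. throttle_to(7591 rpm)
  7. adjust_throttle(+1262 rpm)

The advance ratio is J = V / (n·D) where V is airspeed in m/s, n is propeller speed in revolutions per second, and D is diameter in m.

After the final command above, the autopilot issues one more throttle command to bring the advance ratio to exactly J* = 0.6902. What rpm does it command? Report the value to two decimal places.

set_propeller: D = 0.733 m, P = 0.47 m (p = P/D = 0.641201); state ← (V=0, rpm=0)
throttle_to(2496): rpm ← 2496
set_airspeed(24.77): V ← 24.77 m/s
adjust_airspeed(+6.94): V ← 24.77 +6.94 = 31.71 m/s
set_airspeed(31.9): V ← 31.9 m/s
throttle_to(7591): rpm ← 7591
adjust_throttle(+1262): rpm ← 7591 +1262 = 8853
final state: V = 31.9 m/s, rpm = 8853 → n = rpm/60 = 147.550000 rev/s
target J* = 0.6902; solve J* = V/(n·D) for n: n = V/(J*·D) = 31.9/(0.6902 × 0.733) = 63.053871 rev/s
rpm = 60·n = 3783.232256

rpm = 3783.23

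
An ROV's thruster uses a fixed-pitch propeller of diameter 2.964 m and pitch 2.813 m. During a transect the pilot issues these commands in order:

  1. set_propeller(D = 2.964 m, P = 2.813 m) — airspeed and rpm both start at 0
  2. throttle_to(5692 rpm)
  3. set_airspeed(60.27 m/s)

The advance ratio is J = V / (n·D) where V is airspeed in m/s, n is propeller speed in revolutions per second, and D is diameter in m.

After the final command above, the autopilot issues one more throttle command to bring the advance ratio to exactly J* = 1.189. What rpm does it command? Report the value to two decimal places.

rpm = 1026.11

set_propeller: D = 2.964 m, P = 2.813 m (p = P/D = 0.949055); state ← (V=0, rpm=0)
throttle_to(5692): rpm ← 5692
set_airspeed(60.27): V ← 60.27 m/s
final state: V = 60.27 m/s, rpm = 5692 → n = rpm/60 = 94.866667 rev/s
target J* = 1.189; solve J* = V/(n·D) for n: n = V/(J*·D) = 60.27/(1.189 × 2.964) = 17.101773 rev/s
rpm = 60·n = 1026.106380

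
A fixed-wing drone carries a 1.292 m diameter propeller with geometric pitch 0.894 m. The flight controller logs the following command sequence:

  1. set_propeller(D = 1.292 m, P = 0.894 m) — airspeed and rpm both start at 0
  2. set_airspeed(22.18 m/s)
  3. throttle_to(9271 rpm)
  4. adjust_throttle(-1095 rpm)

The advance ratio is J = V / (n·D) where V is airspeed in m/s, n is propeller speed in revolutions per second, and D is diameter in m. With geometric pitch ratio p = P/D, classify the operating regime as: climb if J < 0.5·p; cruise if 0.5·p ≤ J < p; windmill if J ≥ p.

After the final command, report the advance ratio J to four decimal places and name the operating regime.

J = 0.1260, regime = climb

set_propeller: D = 1.292 m, P = 0.894 m (p = P/D = 0.691950); state ← (V=0, rpm=0)
set_airspeed(22.18): V ← 22.18 m/s
throttle_to(9271): rpm ← 9271
adjust_throttle(-1095): rpm ← 9271 -1095 = 8176
final state: V = 22.18 m/s, rpm = 8176 → n = rpm/60 = 136.266667 rev/s
J = V / (n·D) = 22.18 / (136.266667 × 1.292) = 0.125982
regime bands: climb J<0.3460 | cruise [0.3460, 0.6920) | windmill J≥0.6920
J = 0.1260 → climb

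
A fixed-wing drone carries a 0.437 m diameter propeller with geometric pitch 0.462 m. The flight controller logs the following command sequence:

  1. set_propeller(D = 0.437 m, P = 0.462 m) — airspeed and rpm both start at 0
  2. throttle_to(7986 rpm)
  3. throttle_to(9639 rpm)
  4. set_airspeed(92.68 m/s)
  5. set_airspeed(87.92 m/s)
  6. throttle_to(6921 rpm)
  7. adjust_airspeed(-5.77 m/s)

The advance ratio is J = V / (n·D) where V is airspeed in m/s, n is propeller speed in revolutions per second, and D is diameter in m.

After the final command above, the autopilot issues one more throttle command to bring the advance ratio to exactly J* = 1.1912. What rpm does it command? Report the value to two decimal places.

rpm = 9468.75

set_propeller: D = 0.437 m, P = 0.462 m (p = P/D = 1.057208); state ← (V=0, rpm=0)
throttle_to(7986): rpm ← 7986
throttle_to(9639): rpm ← 9639
set_airspeed(92.68): V ← 92.68 m/s
set_airspeed(87.92): V ← 87.92 m/s
throttle_to(6921): rpm ← 6921
adjust_airspeed(-5.77): V ← 87.92 -5.77 = 82.15 m/s
final state: V = 82.15 m/s, rpm = 6921 → n = rpm/60 = 115.350000 rev/s
target J* = 1.1912; solve J* = V/(n·D) for n: n = V/(J*·D) = 82.15/(1.1912 × 0.437) = 157.812517 rev/s
rpm = 60·n = 9468.751009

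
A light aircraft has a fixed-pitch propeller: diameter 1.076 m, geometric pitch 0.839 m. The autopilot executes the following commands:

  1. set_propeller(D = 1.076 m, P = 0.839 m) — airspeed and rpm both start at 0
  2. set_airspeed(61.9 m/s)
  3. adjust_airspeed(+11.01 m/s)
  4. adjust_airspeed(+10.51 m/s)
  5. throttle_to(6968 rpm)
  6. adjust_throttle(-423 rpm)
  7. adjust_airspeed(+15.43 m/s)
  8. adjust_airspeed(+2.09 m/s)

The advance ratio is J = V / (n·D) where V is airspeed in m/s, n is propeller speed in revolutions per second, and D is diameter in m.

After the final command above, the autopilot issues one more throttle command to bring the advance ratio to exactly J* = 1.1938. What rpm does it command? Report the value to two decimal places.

rpm = 4714.88

set_propeller: D = 1.076 m, P = 0.839 m (p = P/D = 0.779740); state ← (V=0, rpm=0)
set_airspeed(61.9): V ← 61.9 m/s
adjust_airspeed(+11.01): V ← 61.9 +11.01 = 72.91 m/s
adjust_airspeed(+10.51): V ← 72.91 +10.51 = 83.42 m/s
throttle_to(6968): rpm ← 6968
adjust_throttle(-423): rpm ← 6968 -423 = 6545
adjust_airspeed(+15.43): V ← 83.42 +15.43 = 98.85 m/s
adjust_airspeed(+2.09): V ← 98.85 +2.09 = 100.94 m/s
final state: V = 100.94 m/s, rpm = 6545 → n = rpm/60 = 109.083333 rev/s
target J* = 1.1938; solve J* = V/(n·D) for n: n = V/(J*·D) = 100.94/(1.1938 × 1.076) = 78.581344 rev/s
rpm = 60·n = 4714.880663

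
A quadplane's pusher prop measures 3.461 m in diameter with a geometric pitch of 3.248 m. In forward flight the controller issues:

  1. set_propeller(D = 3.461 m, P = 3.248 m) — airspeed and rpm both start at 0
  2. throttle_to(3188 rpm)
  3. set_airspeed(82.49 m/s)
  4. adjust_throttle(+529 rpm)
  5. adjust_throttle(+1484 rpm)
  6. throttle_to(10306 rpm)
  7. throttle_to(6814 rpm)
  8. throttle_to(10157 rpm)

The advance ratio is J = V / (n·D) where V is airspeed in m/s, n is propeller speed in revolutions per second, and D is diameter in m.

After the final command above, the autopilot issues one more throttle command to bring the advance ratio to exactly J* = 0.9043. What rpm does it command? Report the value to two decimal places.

rpm = 1581.39

set_propeller: D = 3.461 m, P = 3.248 m (p = P/D = 0.938457); state ← (V=0, rpm=0)
throttle_to(3188): rpm ← 3188
set_airspeed(82.49): V ← 82.49 m/s
adjust_throttle(+529): rpm ← 3188 +529 = 3717
adjust_throttle(+1484): rpm ← 3717 +1484 = 5201
throttle_to(10306): rpm ← 10306
throttle_to(6814): rpm ← 6814
throttle_to(10157): rpm ← 10157
final state: V = 82.49 m/s, rpm = 10157 → n = rpm/60 = 169.283333 rev/s
target J* = 0.9043; solve J* = V/(n·D) for n: n = V/(J*·D) = 82.49/(0.9043 × 3.461) = 26.356466 rev/s
rpm = 60·n = 1581.387945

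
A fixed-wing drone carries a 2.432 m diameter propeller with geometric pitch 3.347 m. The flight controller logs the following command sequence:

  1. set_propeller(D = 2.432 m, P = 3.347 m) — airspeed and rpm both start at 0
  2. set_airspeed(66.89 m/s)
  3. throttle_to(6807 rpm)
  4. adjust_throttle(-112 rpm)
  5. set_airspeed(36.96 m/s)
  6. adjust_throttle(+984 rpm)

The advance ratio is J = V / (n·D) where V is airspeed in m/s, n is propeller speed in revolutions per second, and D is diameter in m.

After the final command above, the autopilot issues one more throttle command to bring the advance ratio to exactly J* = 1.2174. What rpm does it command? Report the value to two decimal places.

rpm = 749.01

set_propeller: D = 2.432 m, P = 3.347 m (p = P/D = 1.376234); state ← (V=0, rpm=0)
set_airspeed(66.89): V ← 66.89 m/s
throttle_to(6807): rpm ← 6807
adjust_throttle(-112): rpm ← 6807 -112 = 6695
set_airspeed(36.96): V ← 36.96 m/s
adjust_throttle(+984): rpm ← 6695 +984 = 7679
final state: V = 36.96 m/s, rpm = 7679 → n = rpm/60 = 127.983333 rev/s
target J* = 1.2174; solve J* = V/(n·D) for n: n = V/(J*·D) = 36.96/(1.2174 × 2.432) = 12.483463 rev/s
rpm = 60·n = 749.007808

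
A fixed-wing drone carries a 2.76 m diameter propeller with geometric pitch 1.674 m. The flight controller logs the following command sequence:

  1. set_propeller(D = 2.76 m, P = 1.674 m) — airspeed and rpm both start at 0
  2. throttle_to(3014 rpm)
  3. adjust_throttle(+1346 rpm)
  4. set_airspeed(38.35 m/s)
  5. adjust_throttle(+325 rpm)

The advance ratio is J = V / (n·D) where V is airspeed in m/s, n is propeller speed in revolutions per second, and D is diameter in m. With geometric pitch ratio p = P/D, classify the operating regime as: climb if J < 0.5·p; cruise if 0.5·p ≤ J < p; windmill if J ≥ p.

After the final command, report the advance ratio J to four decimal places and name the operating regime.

J = 0.1779, regime = climb

set_propeller: D = 2.76 m, P = 1.674 m (p = P/D = 0.606522); state ← (V=0, rpm=0)
throttle_to(3014): rpm ← 3014
adjust_throttle(+1346): rpm ← 3014 +1346 = 4360
set_airspeed(38.35): V ← 38.35 m/s
adjust_throttle(+325): rpm ← 4360 +325 = 4685
final state: V = 38.35 m/s, rpm = 4685 → n = rpm/60 = 78.083333 rev/s
J = V / (n·D) = 38.35 / (78.083333 × 2.76) = 0.177950
regime bands: climb J<0.3033 | cruise [0.3033, 0.6065) | windmill J≥0.6065
J = 0.1779 → climb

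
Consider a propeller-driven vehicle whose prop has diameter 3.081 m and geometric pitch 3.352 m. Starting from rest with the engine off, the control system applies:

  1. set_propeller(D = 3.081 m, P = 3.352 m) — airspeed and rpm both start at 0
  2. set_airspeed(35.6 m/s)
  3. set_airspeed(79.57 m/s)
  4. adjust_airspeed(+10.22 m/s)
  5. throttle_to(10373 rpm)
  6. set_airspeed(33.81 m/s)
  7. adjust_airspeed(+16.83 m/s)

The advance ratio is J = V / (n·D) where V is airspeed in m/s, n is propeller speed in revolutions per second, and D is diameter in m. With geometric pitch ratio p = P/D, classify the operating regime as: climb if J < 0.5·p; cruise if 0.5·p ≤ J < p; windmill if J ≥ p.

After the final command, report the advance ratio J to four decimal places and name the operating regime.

set_propeller: D = 3.081 m, P = 3.352 m (p = P/D = 1.087958); state ← (V=0, rpm=0)
set_airspeed(35.6): V ← 35.6 m/s
set_airspeed(79.57): V ← 79.57 m/s
adjust_airspeed(+10.22): V ← 79.57 +10.22 = 89.79 m/s
throttle_to(10373): rpm ← 10373
set_airspeed(33.81): V ← 33.81 m/s
adjust_airspeed(+16.83): V ← 33.81 +16.83 = 50.64 m/s
final state: V = 50.64 m/s, rpm = 10373 → n = rpm/60 = 172.883333 rev/s
J = V / (n·D) = 50.64 / (172.883333 × 3.081) = 0.095071
regime bands: climb J<0.5440 | cruise [0.5440, 1.0880) | windmill J≥1.0880
J = 0.0951 → climb

J = 0.0951, regime = climb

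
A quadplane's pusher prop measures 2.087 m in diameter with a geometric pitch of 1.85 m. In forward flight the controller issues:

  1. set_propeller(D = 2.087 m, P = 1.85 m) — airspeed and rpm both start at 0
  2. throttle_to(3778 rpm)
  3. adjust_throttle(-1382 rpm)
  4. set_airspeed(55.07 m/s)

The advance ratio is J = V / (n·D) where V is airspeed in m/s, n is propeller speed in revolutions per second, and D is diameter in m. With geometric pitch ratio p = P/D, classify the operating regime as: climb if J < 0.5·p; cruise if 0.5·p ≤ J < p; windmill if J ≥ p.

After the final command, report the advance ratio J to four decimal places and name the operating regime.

J = 0.6608, regime = cruise

set_propeller: D = 2.087 m, P = 1.85 m (p = P/D = 0.886440); state ← (V=0, rpm=0)
throttle_to(3778): rpm ← 3778
adjust_throttle(-1382): rpm ← 3778 -1382 = 2396
set_airspeed(55.07): V ← 55.07 m/s
final state: V = 55.07 m/s, rpm = 2396 → n = rpm/60 = 39.933333 rev/s
J = V / (n·D) = 55.07 / (39.933333 × 2.087) = 0.660780
regime bands: climb J<0.4432 | cruise [0.4432, 0.8864) | windmill J≥0.8864
J = 0.6608 → cruise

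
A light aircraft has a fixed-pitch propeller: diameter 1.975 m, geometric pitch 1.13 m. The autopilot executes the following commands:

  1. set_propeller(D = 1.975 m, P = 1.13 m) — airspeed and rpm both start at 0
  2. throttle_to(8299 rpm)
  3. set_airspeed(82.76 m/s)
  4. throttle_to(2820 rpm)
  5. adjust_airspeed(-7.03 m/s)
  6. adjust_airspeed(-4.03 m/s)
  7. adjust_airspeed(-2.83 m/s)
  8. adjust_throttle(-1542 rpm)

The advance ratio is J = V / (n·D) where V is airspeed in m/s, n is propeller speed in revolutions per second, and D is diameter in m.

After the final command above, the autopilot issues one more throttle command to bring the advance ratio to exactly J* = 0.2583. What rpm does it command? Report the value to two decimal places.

rpm = 8100.09

set_propeller: D = 1.975 m, P = 1.13 m (p = P/D = 0.572152); state ← (V=0, rpm=0)
throttle_to(8299): rpm ← 8299
set_airspeed(82.76): V ← 82.76 m/s
throttle_to(2820): rpm ← 2820
adjust_airspeed(-7.03): V ← 82.76 -7.03 = 75.73 m/s
adjust_airspeed(-4.03): V ← 75.73 -4.03 = 71.7 m/s
adjust_airspeed(-2.83): V ← 71.7 -2.83 = 68.87 m/s
adjust_throttle(-1542): rpm ← 2820 -1542 = 1278
final state: V = 68.87 m/s, rpm = 1278 → n = rpm/60 = 21.300000 rev/s
target J* = 0.2583; solve J* = V/(n·D) for n: n = V/(J*·D) = 68.87/(0.2583 × 1.975) = 135.001495 rev/s
rpm = 60·n = 8100.089681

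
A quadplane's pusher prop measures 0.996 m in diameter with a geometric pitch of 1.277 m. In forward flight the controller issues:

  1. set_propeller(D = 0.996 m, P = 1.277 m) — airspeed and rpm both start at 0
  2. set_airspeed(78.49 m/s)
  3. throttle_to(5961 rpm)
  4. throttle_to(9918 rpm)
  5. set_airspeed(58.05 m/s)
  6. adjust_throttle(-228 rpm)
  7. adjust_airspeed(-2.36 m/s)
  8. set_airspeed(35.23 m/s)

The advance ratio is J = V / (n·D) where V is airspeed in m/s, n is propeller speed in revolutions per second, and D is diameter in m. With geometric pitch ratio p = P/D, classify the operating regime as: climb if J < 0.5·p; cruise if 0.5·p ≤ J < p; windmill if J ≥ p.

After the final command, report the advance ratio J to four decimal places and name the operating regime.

J = 0.2190, regime = climb

set_propeller: D = 0.996 m, P = 1.277 m (p = P/D = 1.282129); state ← (V=0, rpm=0)
set_airspeed(78.49): V ← 78.49 m/s
throttle_to(5961): rpm ← 5961
throttle_to(9918): rpm ← 9918
set_airspeed(58.05): V ← 58.05 m/s
adjust_throttle(-228): rpm ← 9918 -228 = 9690
adjust_airspeed(-2.36): V ← 58.05 -2.36 = 55.69 m/s
set_airspeed(35.23): V ← 35.23 m/s
final state: V = 35.23 m/s, rpm = 9690 → n = rpm/60 = 161.500000 rev/s
J = V / (n·D) = 35.23 / (161.500000 × 0.996) = 0.219018
regime bands: climb J<0.6411 | cruise [0.6411, 1.2821) | windmill J≥1.2821
J = 0.2190 → climb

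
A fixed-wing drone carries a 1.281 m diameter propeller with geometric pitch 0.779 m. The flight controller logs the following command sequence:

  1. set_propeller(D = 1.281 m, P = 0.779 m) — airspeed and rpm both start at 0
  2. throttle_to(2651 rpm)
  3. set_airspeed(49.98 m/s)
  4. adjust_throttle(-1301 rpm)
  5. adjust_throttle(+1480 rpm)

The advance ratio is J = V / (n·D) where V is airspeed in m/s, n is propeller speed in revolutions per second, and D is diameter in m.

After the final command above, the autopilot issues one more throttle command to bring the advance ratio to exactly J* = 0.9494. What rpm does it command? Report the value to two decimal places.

set_propeller: D = 1.281 m, P = 0.779 m (p = P/D = 0.608119); state ← (V=0, rpm=0)
throttle_to(2651): rpm ← 2651
set_airspeed(49.98): V ← 49.98 m/s
adjust_throttle(-1301): rpm ← 2651 -1301 = 1350
adjust_throttle(+1480): rpm ← 1350 +1480 = 2830
final state: V = 49.98 m/s, rpm = 2830 → n = rpm/60 = 47.166667 rev/s
target J* = 0.9494; solve J* = V/(n·D) for n: n = V/(J*·D) = 49.98/(0.9494 × 1.281) = 41.095843 rev/s
rpm = 60·n = 2465.750586

rpm = 2465.75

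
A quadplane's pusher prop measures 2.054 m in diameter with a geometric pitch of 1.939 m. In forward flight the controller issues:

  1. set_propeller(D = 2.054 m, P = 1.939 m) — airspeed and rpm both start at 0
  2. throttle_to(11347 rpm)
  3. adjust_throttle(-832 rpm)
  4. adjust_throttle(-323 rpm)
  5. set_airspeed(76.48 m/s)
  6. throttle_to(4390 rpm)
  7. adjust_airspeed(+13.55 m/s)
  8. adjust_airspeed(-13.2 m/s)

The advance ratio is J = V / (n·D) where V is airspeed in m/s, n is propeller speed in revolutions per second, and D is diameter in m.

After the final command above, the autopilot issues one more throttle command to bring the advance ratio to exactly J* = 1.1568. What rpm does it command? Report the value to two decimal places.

set_propeller: D = 2.054 m, P = 1.939 m (p = P/D = 0.944012); state ← (V=0, rpm=0)
throttle_to(11347): rpm ← 11347
adjust_throttle(-832): rpm ← 11347 -832 = 10515
adjust_throttle(-323): rpm ← 10515 -323 = 10192
set_airspeed(76.48): V ← 76.48 m/s
throttle_to(4390): rpm ← 4390
adjust_airspeed(+13.55): V ← 76.48 +13.55 = 90.03 m/s
adjust_airspeed(-13.2): V ← 90.03 -13.2 = 76.83 m/s
final state: V = 76.83 m/s, rpm = 4390 → n = rpm/60 = 73.166667 rev/s
target J* = 1.1568; solve J* = V/(n·D) for n: n = V/(J*·D) = 76.83/(1.1568 × 2.054) = 32.334944 rev/s
rpm = 60·n = 1940.096644

rpm = 1940.10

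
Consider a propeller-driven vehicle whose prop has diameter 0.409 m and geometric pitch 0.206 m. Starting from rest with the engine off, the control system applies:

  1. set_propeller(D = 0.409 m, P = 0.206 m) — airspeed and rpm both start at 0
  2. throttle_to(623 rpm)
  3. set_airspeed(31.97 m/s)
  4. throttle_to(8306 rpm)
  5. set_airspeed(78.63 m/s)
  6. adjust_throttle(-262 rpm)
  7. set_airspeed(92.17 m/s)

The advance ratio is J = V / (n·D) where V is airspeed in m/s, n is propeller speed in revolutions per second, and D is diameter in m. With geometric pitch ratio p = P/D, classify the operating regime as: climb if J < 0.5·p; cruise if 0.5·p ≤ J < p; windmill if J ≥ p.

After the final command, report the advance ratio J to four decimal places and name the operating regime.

J = 1.6809, regime = windmill

set_propeller: D = 0.409 m, P = 0.206 m (p = P/D = 0.503667); state ← (V=0, rpm=0)
throttle_to(623): rpm ← 623
set_airspeed(31.97): V ← 31.97 m/s
throttle_to(8306): rpm ← 8306
set_airspeed(78.63): V ← 78.63 m/s
adjust_throttle(-262): rpm ← 8306 -262 = 8044
set_airspeed(92.17): V ← 92.17 m/s
final state: V = 92.17 m/s, rpm = 8044 → n = rpm/60 = 134.066667 rev/s
J = V / (n·D) = 92.17 / (134.066667 × 0.409) = 1.680914
regime bands: climb J<0.2518 | cruise [0.2518, 0.5037) | windmill J≥0.5037
J = 1.6809 → windmill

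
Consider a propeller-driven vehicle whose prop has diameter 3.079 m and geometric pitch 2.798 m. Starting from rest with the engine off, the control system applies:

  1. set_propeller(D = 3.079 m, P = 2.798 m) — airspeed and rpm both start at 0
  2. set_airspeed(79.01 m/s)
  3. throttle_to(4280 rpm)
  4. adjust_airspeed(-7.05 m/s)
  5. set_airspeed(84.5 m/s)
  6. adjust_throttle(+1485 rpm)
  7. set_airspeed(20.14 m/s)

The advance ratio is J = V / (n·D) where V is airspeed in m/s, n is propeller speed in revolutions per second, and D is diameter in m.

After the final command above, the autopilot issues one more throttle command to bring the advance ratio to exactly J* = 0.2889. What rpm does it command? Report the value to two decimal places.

set_propeller: D = 3.079 m, P = 2.798 m (p = P/D = 0.908737); state ← (V=0, rpm=0)
set_airspeed(79.01): V ← 79.01 m/s
throttle_to(4280): rpm ← 4280
adjust_airspeed(-7.05): V ← 79.01 -7.05 = 71.96 m/s
set_airspeed(84.5): V ← 84.5 m/s
adjust_throttle(+1485): rpm ← 4280 +1485 = 5765
set_airspeed(20.14): V ← 20.14 m/s
final state: V = 20.14 m/s, rpm = 5765 → n = rpm/60 = 96.083333 rev/s
target J* = 0.2889; solve J* = V/(n·D) for n: n = V/(J*·D) = 20.14/(0.2889 × 3.079) = 22.641346 rev/s
rpm = 60·n = 1358.480741

rpm = 1358.48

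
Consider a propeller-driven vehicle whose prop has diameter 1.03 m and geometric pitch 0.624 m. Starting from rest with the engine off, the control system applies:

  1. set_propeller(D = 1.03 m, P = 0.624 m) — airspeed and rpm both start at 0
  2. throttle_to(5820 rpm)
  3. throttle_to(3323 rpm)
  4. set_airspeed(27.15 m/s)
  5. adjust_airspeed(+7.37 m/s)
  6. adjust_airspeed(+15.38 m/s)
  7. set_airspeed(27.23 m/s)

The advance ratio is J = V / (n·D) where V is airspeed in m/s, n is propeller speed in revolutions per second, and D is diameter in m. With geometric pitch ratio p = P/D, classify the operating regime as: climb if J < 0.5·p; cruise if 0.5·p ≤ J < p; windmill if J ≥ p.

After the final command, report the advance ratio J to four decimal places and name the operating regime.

J = 0.4773, regime = cruise

set_propeller: D = 1.03 m, P = 0.624 m (p = P/D = 0.605825); state ← (V=0, rpm=0)
throttle_to(5820): rpm ← 5820
throttle_to(3323): rpm ← 3323
set_airspeed(27.15): V ← 27.15 m/s
adjust_airspeed(+7.37): V ← 27.15 +7.37 = 34.52 m/s
adjust_airspeed(+15.38): V ← 34.52 +15.38 = 49.9 m/s
set_airspeed(27.23): V ← 27.23 m/s
final state: V = 27.23 m/s, rpm = 3323 → n = rpm/60 = 55.383333 rev/s
J = V / (n·D) = 27.23 / (55.383333 × 1.03) = 0.477344
regime bands: climb J<0.3029 | cruise [0.3029, 0.6058) | windmill J≥0.6058
J = 0.4773 → cruise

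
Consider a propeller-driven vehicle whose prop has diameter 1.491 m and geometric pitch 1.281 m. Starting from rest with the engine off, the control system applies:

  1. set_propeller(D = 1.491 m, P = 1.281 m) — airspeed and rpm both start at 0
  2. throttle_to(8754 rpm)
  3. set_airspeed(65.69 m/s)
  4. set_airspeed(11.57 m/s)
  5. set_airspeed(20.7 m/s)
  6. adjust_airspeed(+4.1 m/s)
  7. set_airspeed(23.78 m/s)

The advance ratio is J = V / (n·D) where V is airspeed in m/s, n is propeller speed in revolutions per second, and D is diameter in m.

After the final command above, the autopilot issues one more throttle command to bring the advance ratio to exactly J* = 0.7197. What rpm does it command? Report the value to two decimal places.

set_propeller: D = 1.491 m, P = 1.281 m (p = P/D = 0.859155); state ← (V=0, rpm=0)
throttle_to(8754): rpm ← 8754
set_airspeed(65.69): V ← 65.69 m/s
set_airspeed(11.57): V ← 11.57 m/s
set_airspeed(20.7): V ← 20.7 m/s
adjust_airspeed(+4.1): V ← 20.7 +4.1 = 24.8 m/s
set_airspeed(23.78): V ← 23.78 m/s
final state: V = 23.78 m/s, rpm = 8754 → n = rpm/60 = 145.900000 rev/s
target J* = 0.7197; solve J* = V/(n·D) for n: n = V/(J*·D) = 23.78/(0.7197 × 1.491) = 22.160661 rev/s
rpm = 60·n = 1329.639641

rpm = 1329.64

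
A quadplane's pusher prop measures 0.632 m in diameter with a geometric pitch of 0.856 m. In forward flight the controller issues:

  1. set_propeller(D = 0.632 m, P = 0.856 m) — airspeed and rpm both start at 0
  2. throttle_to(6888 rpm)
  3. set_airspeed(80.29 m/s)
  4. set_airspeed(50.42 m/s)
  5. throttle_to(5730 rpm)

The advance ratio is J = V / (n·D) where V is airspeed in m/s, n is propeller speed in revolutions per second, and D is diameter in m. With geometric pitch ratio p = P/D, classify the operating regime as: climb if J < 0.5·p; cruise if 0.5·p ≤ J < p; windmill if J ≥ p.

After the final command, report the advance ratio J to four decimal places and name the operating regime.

J = 0.8354, regime = cruise

set_propeller: D = 0.632 m, P = 0.856 m (p = P/D = 1.354430); state ← (V=0, rpm=0)
throttle_to(6888): rpm ← 6888
set_airspeed(80.29): V ← 80.29 m/s
set_airspeed(50.42): V ← 50.42 m/s
throttle_to(5730): rpm ← 5730
final state: V = 50.42 m/s, rpm = 5730 → n = rpm/60 = 95.500000 rev/s
J = V / (n·D) = 50.42 / (95.500000 × 0.632) = 0.835377
regime bands: climb J<0.6772 | cruise [0.6772, 1.3544) | windmill J≥1.3544
J = 0.8354 → cruise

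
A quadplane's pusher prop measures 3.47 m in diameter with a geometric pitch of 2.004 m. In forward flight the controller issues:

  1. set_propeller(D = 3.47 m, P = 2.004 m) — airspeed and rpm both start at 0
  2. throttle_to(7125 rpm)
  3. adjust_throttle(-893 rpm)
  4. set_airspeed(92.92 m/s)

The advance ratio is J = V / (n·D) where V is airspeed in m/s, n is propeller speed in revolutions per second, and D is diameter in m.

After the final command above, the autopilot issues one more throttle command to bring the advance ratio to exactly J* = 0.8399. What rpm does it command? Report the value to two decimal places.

set_propeller: D = 3.47 m, P = 2.004 m (p = P/D = 0.577522); state ← (V=0, rpm=0)
throttle_to(7125): rpm ← 7125
adjust_throttle(-893): rpm ← 7125 -893 = 6232
set_airspeed(92.92): V ← 92.92 m/s
final state: V = 92.92 m/s, rpm = 6232 → n = rpm/60 = 103.866667 rev/s
target J* = 0.8399; solve J* = V/(n·D) for n: n = V/(J*·D) = 92.92/(0.8399 × 3.47) = 31.882484 rev/s
rpm = 60·n = 1912.949017

rpm = 1912.95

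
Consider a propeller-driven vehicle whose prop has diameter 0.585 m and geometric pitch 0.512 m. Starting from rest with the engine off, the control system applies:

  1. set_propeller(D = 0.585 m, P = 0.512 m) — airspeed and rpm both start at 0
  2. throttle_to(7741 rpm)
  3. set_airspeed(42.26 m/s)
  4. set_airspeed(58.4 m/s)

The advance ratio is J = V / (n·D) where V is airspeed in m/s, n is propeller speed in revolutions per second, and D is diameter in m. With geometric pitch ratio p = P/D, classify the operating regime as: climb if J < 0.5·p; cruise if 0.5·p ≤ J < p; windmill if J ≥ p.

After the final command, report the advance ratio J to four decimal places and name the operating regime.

J = 0.7738, regime = cruise

set_propeller: D = 0.585 m, P = 0.512 m (p = P/D = 0.875214); state ← (V=0, rpm=0)
throttle_to(7741): rpm ← 7741
set_airspeed(42.26): V ← 42.26 m/s
set_airspeed(58.4): V ← 58.4 m/s
final state: V = 58.4 m/s, rpm = 7741 → n = rpm/60 = 129.016667 rev/s
J = V / (n·D) = 58.4 / (129.016667 × 0.585) = 0.773769
regime bands: climb J<0.4376 | cruise [0.4376, 0.8752) | windmill J≥0.8752
J = 0.7738 → cruise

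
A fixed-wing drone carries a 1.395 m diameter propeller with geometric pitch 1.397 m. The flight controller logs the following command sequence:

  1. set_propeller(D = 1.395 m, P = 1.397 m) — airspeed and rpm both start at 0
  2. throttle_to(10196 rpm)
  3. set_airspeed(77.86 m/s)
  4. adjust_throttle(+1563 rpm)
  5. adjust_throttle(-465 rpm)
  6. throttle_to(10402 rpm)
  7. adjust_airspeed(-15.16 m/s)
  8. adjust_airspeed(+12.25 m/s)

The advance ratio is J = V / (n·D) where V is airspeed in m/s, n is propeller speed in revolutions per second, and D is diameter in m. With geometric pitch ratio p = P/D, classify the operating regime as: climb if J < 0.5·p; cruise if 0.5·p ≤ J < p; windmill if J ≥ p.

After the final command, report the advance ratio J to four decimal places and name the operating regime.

set_propeller: D = 1.395 m, P = 1.397 m (p = P/D = 1.001434); state ← (V=0, rpm=0)
throttle_to(10196): rpm ← 10196
set_airspeed(77.86): V ← 77.86 m/s
adjust_throttle(+1563): rpm ← 10196 +1563 = 11759
adjust_throttle(-465): rpm ← 11759 -465 = 11294
throttle_to(10402): rpm ← 10402
adjust_airspeed(-15.16): V ← 77.86 -15.16 = 62.7 m/s
adjust_airspeed(+12.25): V ← 62.7 +12.25 = 74.95 m/s
final state: V = 74.95 m/s, rpm = 10402 → n = rpm/60 = 173.366667 rev/s
J = V / (n·D) = 74.95 / (173.366667 × 1.395) = 0.309907
regime bands: climb J<0.5007 | cruise [0.5007, 1.0014) | windmill J≥1.0014
J = 0.3099 → climb

J = 0.3099, regime = climb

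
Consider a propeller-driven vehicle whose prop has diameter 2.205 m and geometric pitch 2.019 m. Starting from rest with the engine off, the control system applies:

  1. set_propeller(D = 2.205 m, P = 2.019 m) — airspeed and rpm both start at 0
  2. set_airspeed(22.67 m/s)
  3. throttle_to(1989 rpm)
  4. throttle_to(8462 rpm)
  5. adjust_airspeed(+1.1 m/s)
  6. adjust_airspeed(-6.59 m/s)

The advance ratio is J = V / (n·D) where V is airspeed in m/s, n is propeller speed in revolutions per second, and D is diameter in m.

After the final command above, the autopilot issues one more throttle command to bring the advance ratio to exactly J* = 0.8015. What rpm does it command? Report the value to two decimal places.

rpm = 583.26

set_propeller: D = 2.205 m, P = 2.019 m (p = P/D = 0.915646); state ← (V=0, rpm=0)
set_airspeed(22.67): V ← 22.67 m/s
throttle_to(1989): rpm ← 1989
throttle_to(8462): rpm ← 8462
adjust_airspeed(+1.1): V ← 22.67 +1.1 = 23.77 m/s
adjust_airspeed(-6.59): V ← 23.77 -6.59 = 17.18 m/s
final state: V = 17.18 m/s, rpm = 8462 → n = rpm/60 = 141.033333 rev/s
target J* = 0.8015; solve J* = V/(n·D) for n: n = V/(J*·D) = 17.18/(0.8015 × 2.205) = 9.721002 rev/s
rpm = 60·n = 583.260129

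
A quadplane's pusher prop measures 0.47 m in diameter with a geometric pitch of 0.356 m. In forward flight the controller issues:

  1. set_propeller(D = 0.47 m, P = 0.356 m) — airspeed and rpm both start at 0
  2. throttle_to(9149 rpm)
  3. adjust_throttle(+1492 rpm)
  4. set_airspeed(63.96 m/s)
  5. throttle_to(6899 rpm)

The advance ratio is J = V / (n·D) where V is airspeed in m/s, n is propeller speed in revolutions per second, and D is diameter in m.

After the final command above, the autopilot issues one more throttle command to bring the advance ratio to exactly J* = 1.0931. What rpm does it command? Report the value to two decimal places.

rpm = 7469.68

set_propeller: D = 0.47 m, P = 0.356 m (p = P/D = 0.757447); state ← (V=0, rpm=0)
throttle_to(9149): rpm ← 9149
adjust_throttle(+1492): rpm ← 9149 +1492 = 10641
set_airspeed(63.96): V ← 63.96 m/s
throttle_to(6899): rpm ← 6899
final state: V = 63.96 m/s, rpm = 6899 → n = rpm/60 = 114.983333 rev/s
target J* = 1.0931; solve J* = V/(n·D) for n: n = V/(J*·D) = 63.96/(1.0931 × 0.47) = 124.494654 rev/s
rpm = 60·n = 7469.679245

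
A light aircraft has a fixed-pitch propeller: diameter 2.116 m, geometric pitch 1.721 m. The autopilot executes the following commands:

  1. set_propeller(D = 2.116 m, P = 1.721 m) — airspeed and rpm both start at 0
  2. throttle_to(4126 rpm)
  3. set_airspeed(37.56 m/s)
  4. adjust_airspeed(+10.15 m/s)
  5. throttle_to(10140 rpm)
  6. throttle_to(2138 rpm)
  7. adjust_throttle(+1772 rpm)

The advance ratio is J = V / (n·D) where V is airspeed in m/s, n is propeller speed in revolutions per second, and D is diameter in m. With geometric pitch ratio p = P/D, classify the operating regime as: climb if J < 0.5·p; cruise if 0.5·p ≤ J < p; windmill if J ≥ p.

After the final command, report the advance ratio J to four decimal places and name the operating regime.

set_propeller: D = 2.116 m, P = 1.721 m (p = P/D = 0.813327); state ← (V=0, rpm=0)
throttle_to(4126): rpm ← 4126
set_airspeed(37.56): V ← 37.56 m/s
adjust_airspeed(+10.15): V ← 37.56 +10.15 = 47.71 m/s
throttle_to(10140): rpm ← 10140
throttle_to(2138): rpm ← 2138
adjust_throttle(+1772): rpm ← 2138 +1772 = 3910
final state: V = 47.71 m/s, rpm = 3910 → n = rpm/60 = 65.166667 rev/s
J = V / (n·D) = 47.71 / (65.166667 × 2.116) = 0.345994
regime bands: climb J<0.4067 | cruise [0.4067, 0.8133) | windmill J≥0.8133
J = 0.3460 → climb

J = 0.3460, regime = climb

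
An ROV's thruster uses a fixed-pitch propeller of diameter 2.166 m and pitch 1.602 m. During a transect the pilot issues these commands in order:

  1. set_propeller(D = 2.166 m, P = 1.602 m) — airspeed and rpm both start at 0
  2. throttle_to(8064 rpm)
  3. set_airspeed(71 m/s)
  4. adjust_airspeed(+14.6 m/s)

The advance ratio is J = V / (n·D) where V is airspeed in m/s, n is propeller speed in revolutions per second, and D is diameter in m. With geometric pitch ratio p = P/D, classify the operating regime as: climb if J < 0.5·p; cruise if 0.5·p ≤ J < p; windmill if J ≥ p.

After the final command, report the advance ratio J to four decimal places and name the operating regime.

J = 0.2940, regime = climb

set_propeller: D = 2.166 m, P = 1.602 m (p = P/D = 0.739612); state ← (V=0, rpm=0)
throttle_to(8064): rpm ← 8064
set_airspeed(71): V ← 71 m/s
adjust_airspeed(+14.6): V ← 71 +14.6 = 85.6 m/s
final state: V = 85.6 m/s, rpm = 8064 → n = rpm/60 = 134.400000 rev/s
J = V / (n·D) = 85.6 / (134.400000 × 2.166) = 0.294047
regime bands: climb J<0.3698 | cruise [0.3698, 0.7396) | windmill J≥0.7396
J = 0.2940 → climb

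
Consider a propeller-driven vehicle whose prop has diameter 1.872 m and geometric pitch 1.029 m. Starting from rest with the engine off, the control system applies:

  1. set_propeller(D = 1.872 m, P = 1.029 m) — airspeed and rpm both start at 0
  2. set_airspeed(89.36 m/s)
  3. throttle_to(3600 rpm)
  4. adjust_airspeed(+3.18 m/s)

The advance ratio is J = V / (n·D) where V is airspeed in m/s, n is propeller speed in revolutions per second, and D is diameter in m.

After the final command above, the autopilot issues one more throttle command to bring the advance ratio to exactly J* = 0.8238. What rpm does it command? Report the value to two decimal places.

set_propeller: D = 1.872 m, P = 1.029 m (p = P/D = 0.549679); state ← (V=0, rpm=0)
set_airspeed(89.36): V ← 89.36 m/s
throttle_to(3600): rpm ← 3600
adjust_airspeed(+3.18): V ← 89.36 +3.18 = 92.54 m/s
final state: V = 92.54 m/s, rpm = 3600 → n = rpm/60 = 60.000000 rev/s
target J* = 0.8238; solve J* = V/(n·D) for n: n = V/(J*·D) = 92.54/(0.8238 × 1.872) = 60.006993 rev/s
rpm = 60·n = 3600.419569

rpm = 3600.42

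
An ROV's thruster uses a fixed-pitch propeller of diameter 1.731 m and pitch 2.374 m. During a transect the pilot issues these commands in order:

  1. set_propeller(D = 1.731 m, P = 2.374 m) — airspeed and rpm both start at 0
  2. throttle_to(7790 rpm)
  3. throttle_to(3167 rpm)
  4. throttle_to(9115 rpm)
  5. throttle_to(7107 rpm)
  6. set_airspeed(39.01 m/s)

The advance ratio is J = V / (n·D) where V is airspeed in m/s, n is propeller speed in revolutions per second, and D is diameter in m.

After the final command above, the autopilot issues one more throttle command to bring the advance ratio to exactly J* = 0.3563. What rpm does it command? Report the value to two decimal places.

rpm = 3795.02

set_propeller: D = 1.731 m, P = 2.374 m (p = P/D = 1.371462); state ← (V=0, rpm=0)
throttle_to(7790): rpm ← 7790
throttle_to(3167): rpm ← 3167
throttle_to(9115): rpm ← 9115
throttle_to(7107): rpm ← 7107
set_airspeed(39.01): V ← 39.01 m/s
final state: V = 39.01 m/s, rpm = 7107 → n = rpm/60 = 118.450000 rev/s
target J* = 0.3563; solve J* = V/(n·D) for n: n = V/(J*·D) = 39.01/(0.3563 × 1.731) = 63.250369 rev/s
rpm = 60·n = 3795.022110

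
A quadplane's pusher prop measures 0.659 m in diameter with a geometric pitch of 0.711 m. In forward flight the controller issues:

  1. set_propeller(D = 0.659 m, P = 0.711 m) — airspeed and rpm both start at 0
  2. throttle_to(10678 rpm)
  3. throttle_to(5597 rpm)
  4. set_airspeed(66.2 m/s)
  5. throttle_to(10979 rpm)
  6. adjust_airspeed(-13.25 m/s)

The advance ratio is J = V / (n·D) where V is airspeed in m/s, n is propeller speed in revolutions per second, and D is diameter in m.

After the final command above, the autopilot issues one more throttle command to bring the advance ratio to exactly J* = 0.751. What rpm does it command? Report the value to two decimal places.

rpm = 6419.36

set_propeller: D = 0.659 m, P = 0.711 m (p = P/D = 1.078907); state ← (V=0, rpm=0)
throttle_to(10678): rpm ← 10678
throttle_to(5597): rpm ← 5597
set_airspeed(66.2): V ← 66.2 m/s
throttle_to(10979): rpm ← 10979
adjust_airspeed(-13.25): V ← 66.2 -13.25 = 52.95 m/s
final state: V = 52.95 m/s, rpm = 10979 → n = rpm/60 = 182.983333 rev/s
target J* = 0.751; solve J* = V/(n·D) for n: n = V/(J*·D) = 52.95/(0.751 × 0.659) = 106.989366 rev/s
rpm = 60·n = 6419.361943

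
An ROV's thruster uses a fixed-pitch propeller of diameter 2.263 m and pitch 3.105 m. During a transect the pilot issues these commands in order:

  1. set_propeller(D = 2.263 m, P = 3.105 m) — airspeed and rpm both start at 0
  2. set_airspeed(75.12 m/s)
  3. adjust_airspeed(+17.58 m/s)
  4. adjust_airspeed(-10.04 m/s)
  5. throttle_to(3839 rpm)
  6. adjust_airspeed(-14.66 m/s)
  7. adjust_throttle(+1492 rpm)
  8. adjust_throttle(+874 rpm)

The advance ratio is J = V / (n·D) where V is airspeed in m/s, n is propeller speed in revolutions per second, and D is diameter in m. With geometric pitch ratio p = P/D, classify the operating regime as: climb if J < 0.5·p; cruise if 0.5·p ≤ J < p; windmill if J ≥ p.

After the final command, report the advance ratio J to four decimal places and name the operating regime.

J = 0.2906, regime = climb

set_propeller: D = 2.263 m, P = 3.105 m (p = P/D = 1.372072); state ← (V=0, rpm=0)
set_airspeed(75.12): V ← 75.12 m/s
adjust_airspeed(+17.58): V ← 75.12 +17.58 = 92.7 m/s
adjust_airspeed(-10.04): V ← 92.7 -10.04 = 82.66 m/s
throttle_to(3839): rpm ← 3839
adjust_airspeed(-14.66): V ← 82.66 -14.66 = 68 m/s
adjust_throttle(+1492): rpm ← 3839 +1492 = 5331
adjust_throttle(+874): rpm ← 5331 +874 = 6205
final state: V = 68 m/s, rpm = 6205 → n = rpm/60 = 103.416667 rev/s
J = V / (n·D) = 68 / (103.416667 × 2.263) = 0.290559
regime bands: climb J<0.6860 | cruise [0.6860, 1.3721) | windmill J≥1.3721
J = 0.2906 → climb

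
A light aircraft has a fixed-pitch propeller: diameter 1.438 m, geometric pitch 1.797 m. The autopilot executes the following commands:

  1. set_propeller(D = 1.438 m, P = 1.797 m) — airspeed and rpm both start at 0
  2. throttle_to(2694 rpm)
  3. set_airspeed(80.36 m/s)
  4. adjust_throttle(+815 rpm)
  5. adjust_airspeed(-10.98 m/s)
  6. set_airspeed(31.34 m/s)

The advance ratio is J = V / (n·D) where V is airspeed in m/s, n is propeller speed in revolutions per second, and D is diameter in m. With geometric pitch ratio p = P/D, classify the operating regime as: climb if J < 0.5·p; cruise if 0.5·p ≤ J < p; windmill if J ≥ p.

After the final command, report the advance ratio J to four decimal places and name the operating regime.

J = 0.3727, regime = climb

set_propeller: D = 1.438 m, P = 1.797 m (p = P/D = 1.249652); state ← (V=0, rpm=0)
throttle_to(2694): rpm ← 2694
set_airspeed(80.36): V ← 80.36 m/s
adjust_throttle(+815): rpm ← 2694 +815 = 3509
adjust_airspeed(-10.98): V ← 80.36 -10.98 = 69.38 m/s
set_airspeed(31.34): V ← 31.34 m/s
final state: V = 31.34 m/s, rpm = 3509 → n = rpm/60 = 58.483333 rev/s
J = V / (n·D) = 31.34 / (58.483333 × 1.438) = 0.372656
regime bands: climb J<0.6248 | cruise [0.6248, 1.2497) | windmill J≥1.2497
J = 0.3727 → climb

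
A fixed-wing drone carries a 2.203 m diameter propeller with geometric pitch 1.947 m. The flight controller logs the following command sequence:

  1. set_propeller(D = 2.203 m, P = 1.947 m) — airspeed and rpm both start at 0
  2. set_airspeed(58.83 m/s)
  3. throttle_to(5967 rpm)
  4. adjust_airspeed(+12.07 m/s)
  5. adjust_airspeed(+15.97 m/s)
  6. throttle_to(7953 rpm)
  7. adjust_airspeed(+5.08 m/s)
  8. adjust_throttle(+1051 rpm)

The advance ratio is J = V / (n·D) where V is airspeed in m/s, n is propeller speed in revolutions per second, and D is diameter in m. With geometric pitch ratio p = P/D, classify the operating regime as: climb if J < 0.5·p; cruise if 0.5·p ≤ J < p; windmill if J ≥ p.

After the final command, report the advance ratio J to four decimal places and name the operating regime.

set_propeller: D = 2.203 m, P = 1.947 m (p = P/D = 0.883795); state ← (V=0, rpm=0)
set_airspeed(58.83): V ← 58.83 m/s
throttle_to(5967): rpm ← 5967
adjust_airspeed(+12.07): V ← 58.83 +12.07 = 70.9 m/s
adjust_airspeed(+15.97): V ← 70.9 +15.97 = 86.87 m/s
throttle_to(7953): rpm ← 7953
adjust_airspeed(+5.08): V ← 86.87 +5.08 = 91.95 m/s
adjust_throttle(+1051): rpm ← 7953 +1051 = 9004
final state: V = 91.95 m/s, rpm = 9004 → n = rpm/60 = 150.066667 rev/s
J = V / (n·D) = 91.95 / (150.066667 × 2.203) = 0.278133
regime bands: climb J<0.4419 | cruise [0.4419, 0.8838) | windmill J≥0.8838
J = 0.2781 → climb

J = 0.2781, regime = climb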